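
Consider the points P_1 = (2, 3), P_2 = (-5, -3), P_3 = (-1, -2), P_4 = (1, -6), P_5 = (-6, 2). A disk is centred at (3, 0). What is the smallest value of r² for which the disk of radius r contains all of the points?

85

The required radius is the distance from (3, 0) to the farthest point.
Squared distances: 10, 73, 20, 40, 85.
Maximum is 85, attained at P_5.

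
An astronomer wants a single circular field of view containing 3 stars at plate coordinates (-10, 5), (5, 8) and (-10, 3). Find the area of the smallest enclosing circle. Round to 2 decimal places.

196.35

Call the three points A, B, C in the order given.
Side lengths²: AB² = 234, AC² = 4, BC² = 250.
Since BC² = 250 ≥ 234 + 4 = 238, the angle opposite BC is not acute, so the smallest enclosing circle has BC as diameter.
Centre = midpoint of BC = (-2.5, 5.5), r² = 250/4 = 62.5.
Area = π·r² = π·62.5 ≈ 196.35.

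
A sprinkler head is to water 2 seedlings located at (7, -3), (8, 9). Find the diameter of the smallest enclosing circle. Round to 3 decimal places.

12.042

The smallest circle enclosing two points has them as diameter endpoints.
Centre = midpoint = (7.5, 3); r² = |(7, -3)−(8, 9)|²/4 = 145/4 = 36.25.
Diameter = 2r = 2√(36.25) ≈ 12.042.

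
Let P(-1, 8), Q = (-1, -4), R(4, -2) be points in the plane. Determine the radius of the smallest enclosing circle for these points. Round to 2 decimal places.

Side lengths²: PQ² = 144, PR² = 125, QR² = 29.
Since PQ² = 144 < 125 + 29 = 154, the triangle is acute, so the smallest enclosing circle is the circumcircle.
Circumcentre = (-0.5, 2), r² = 36.25.
r = √(36.25) ≈ 6.02.

6.02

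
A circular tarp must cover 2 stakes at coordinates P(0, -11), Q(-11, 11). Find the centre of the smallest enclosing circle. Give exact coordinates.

(-5.5, 0)

The smallest circle enclosing two points has them as diameter endpoints.
Centre = midpoint = (-5.5, 0); r² = |PQ|²/4 = 605/4 = 151.25.
Centre = (-5.5, 0).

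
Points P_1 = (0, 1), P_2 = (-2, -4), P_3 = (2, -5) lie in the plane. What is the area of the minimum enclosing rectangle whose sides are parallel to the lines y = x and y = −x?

In coordinates u = x + y, v = x − y the rectangle is axis-aligned; the map (x,y)→(u,v) scales areas by 2.
u-values: 1, -6, -3; range = 1 − (-6) = 7.
v-values: -1, 2, 7; range = 7 − (-1) = 8.
Area = (7 × 8) / 2 = 28.

28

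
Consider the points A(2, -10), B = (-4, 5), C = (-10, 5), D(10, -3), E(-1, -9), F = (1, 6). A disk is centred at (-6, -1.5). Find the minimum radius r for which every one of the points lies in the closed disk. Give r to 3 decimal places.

16.070

The required radius is the distance from (-6, -1.5) to the farthest point.
Squared distances: 136.25, 46.25, 58.25, 258.25, 81.25, 105.25.
Maximum is 258.25, attained at D.
r = √(258.25) ≈ 16.070.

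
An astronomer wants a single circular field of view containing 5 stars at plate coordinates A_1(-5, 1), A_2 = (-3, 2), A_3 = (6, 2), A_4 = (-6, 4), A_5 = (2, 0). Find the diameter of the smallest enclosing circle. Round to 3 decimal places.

12.166

A smallest enclosing disk is always determined by at most three of the input points on its boundary.
The farthest pair is A_3–A_4 with squared distance 148. The circle on this segment as diameter has centre (0, 3) and r² = 148/4 = 37.
Check A_1: distance² to centre = 29 ≤ 37, so it lies inside.
All remaining points lie in this disk, and no smaller disk contains both endpoints, so this is the minimum enclosing circle.
Diameter = 2r = 2√37 ≈ 12.166.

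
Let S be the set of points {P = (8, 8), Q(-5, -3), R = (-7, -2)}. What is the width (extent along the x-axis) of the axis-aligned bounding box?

15

max x = 8, min x = -7, so width = 15.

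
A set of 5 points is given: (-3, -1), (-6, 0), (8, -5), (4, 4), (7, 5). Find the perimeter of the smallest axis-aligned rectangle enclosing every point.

48

Width = max x − min x = 8 − (-6) = 14.
Height = max y − min y = 5 − (-5) = 10.
Perimeter = 2(14 + 10) = 48.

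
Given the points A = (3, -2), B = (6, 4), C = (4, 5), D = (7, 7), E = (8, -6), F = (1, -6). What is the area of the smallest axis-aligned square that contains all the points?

The bounding box has width 7 and height 13.
An axis-aligned square enclosing the set must have side ≥ max(width, height).
So the minimum side is max(7, 13) = 13.
Area = 13² = 169.

169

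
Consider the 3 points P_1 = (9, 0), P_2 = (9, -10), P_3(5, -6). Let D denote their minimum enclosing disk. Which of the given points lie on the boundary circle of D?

Side lengths²: P_1P_2² = 100, P_1P_3² = 52, P_2P_3² = 32.
Since P_1P_2² = 100 ≥ 52 + 32 = 84, the angle opposite P_1P_2 is not acute, so the smallest enclosing circle has P_1P_2 as diameter.
Centre = midpoint of P_1P_2 = (9, -5), r² = 100/4 = 25.
The points at distance exactly r from the centre are P_1, P_2 — 2 points.

P_1, P_2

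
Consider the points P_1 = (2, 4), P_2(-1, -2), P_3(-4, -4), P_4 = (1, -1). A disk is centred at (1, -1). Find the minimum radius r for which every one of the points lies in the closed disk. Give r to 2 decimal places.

The required radius is the distance from (1, -1) to the farthest point.
Squared distances: 26, 5, 34, 0.
Maximum is 34, attained at P_3.
r = √34 ≈ 5.83.

5.83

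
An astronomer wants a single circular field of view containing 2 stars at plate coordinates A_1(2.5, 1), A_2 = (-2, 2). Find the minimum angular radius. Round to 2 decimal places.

The smallest circle enclosing two points has them as diameter endpoints.
Centre = midpoint = (0.25, 1.5); r² = |A_1A_2|²/4 = 21.25/4 = 5.3125.
r = √(5.3125) ≈ 2.30.

2.30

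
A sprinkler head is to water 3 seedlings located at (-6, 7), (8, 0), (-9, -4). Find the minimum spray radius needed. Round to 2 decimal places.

Call the three points A, B, C in the order given.
Side lengths²: AB² = 245, AC² = 130, BC² = 305.
Since BC² = 305 < 245 + 130 = 375, the triangle is acute, so the smallest enclosing circle is the circumcircle.
Circumcentre = (-0.9, -0.3), r² = 79.3.
r = √(79.3) ≈ 8.91.

8.91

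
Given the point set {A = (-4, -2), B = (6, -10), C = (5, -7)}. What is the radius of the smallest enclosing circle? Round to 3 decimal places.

6.403

Side lengths²: AB² = 164, AC² = 106, BC² = 10.
Since AB² = 164 ≥ 106 + 10 = 116, the angle opposite AB is not acute, so the smallest enclosing circle has AB as diameter.
Centre = midpoint of AB = (1, -6), r² = 164/4 = 41.
r = √41 ≈ 6.403.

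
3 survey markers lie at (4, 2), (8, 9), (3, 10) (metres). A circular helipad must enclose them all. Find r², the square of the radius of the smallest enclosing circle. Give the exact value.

Call the three points A, B, C in the order given.
Side lengths²: AB² = 65, AC² = 65, BC² = 26.
Since AC² = 65 < 65 + 26 = 91, the triangle is acute, so the smallest enclosing circle is the circumcircle.
Circumcentre = (29/6, 37/6), r² = 325/18.

325/18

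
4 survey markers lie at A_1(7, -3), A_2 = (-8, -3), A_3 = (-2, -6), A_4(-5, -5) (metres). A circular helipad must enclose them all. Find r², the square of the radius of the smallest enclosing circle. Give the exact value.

56.25

The farthest pair is A_1–A_2 with squared distance 225. The circle on this segment as diameter has centre (-0.5, -3) and r² = 225/4 = 56.25.
Check A_3: distance² to centre = 11.25 ≤ 56.25, so it lies inside.
All remaining points lie in this disk, and no smaller disk contains both endpoints, so this is the minimum enclosing circle.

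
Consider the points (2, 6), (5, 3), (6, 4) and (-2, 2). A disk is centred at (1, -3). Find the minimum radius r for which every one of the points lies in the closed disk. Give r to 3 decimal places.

The required radius is the distance from (1, -3) to the farthest point.
Squared distances: 82, 52, 74, 34.
Maximum is 82, attained at (2, 6).
r = √82 ≈ 9.055.

9.055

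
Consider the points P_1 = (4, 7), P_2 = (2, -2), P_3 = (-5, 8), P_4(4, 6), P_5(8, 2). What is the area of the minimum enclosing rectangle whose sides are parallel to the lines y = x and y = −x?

In coordinates u = x + y, v = x − y the rectangle is axis-aligned; the map (x,y)→(u,v) scales areas by 2.
u-values: 11, 0, 3, 10, 10; range = 11 − 0 = 11.
v-values: -3, 4, -13, -2, 6; range = 6 − (-13) = 19.
Area = (11 × 19) / 2 = 104.5.

104.5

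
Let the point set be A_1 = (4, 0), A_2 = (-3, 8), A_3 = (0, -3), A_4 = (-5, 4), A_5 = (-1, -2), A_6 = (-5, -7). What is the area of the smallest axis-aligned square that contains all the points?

The bounding box has width 9 and height 15.
An axis-aligned square enclosing the set must have side ≥ max(width, height).
So the minimum side is max(9, 15) = 15.
Area = 15² = 225.

225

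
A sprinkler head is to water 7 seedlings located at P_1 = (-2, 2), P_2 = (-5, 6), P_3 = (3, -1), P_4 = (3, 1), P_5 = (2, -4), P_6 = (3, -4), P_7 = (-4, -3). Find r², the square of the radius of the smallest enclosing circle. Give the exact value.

A smallest enclosing disk is always determined by at most three of the input points on its boundary.
The farthest pair is P_2–P_6 with squared distance 164. The circle on this segment as diameter has centre (-1, 1) and r² = 164/4 = 41.
Check P_1: distance² to centre = 2 ≤ 41, so it lies inside.
All remaining points lie in this disk, and no smaller disk contains both endpoints, so this is the minimum enclosing circle.

41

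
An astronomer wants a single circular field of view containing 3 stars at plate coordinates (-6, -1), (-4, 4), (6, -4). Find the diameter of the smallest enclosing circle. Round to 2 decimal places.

Call the three points A, B, C in the order given.
Side lengths²: AB² = 29, AC² = 153, BC² = 164.
Since BC² = 164 < 153 + 29 = 182, the triangle is acute, so the smallest enclosing circle is the circumcircle.
Circumcentre = (5/11, -15/22), r² = 20213/484.
Diameter = 2r = 2√(20213/484) ≈ 12.92.

12.92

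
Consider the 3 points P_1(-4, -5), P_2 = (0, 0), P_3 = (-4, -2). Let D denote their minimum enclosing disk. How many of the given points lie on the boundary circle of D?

2

Side lengths²: P_1P_2² = 41, P_1P_3² = 9, P_2P_3² = 20.
Since P_1P_2² = 41 ≥ 20 + 9 = 29, the angle opposite P_1P_2 is not acute, so the smallest enclosing circle has P_1P_2 as diameter.
Centre = midpoint of P_1P_2 = (-2, -2.5), r² = 41/4 = 10.25.
The points at distance exactly r from the centre are P_1, P_2 — 2 points.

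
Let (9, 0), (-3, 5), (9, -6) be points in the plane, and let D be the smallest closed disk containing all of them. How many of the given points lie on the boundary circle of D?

Call the three points A, B, C in the order given.
Side lengths²: AB² = 169, AC² = 36, BC² = 265.
Since BC² = 265 ≥ 169 + 36 = 205, the angle opposite BC is not acute, so the smallest enclosing circle has BC as diameter.
Centre = midpoint of BC = (3, -0.5), r² = 265/4 = 66.25.
The points at distance exactly r from the centre are (-3, 5), (9, -6) — 2 points.

2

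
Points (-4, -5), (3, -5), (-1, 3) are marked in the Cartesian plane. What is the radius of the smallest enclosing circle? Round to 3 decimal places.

Call the three points A, B, C in the order given.
Side lengths²: AB² = 49, AC² = 73, BC² = 80.
Since BC² = 80 < 73 + 49 = 122, the triangle is acute, so the smallest enclosing circle is the circumcircle.
Circumcentre = (-0.5, -1.75), r² = 22.8125.
r = √(22.8125) ≈ 4.776.

4.776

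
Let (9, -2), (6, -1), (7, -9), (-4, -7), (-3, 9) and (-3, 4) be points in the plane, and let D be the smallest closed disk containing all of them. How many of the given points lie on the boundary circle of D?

The farthest pair is (7, -9)–(-3, 9) with squared distance 424. The circle on this segment as diameter has centre (2, 0) and r² = 424/4 = 106.
Check (9, -2): distance² to centre = 53 ≤ 106, so it lies inside.
All remaining points lie in this disk, and no smaller disk contains both endpoints, so this is the minimum enclosing circle.
The points at distance exactly r from the centre are (7, -9), (-3, 9) — 2 points.

2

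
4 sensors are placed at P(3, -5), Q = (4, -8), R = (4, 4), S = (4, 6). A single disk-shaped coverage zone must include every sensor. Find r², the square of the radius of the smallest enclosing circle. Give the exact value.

49

By Welzl's lemma the MEC is supported by two points (diametrically opposite) or three points (on a circumcircle).
The farthest pair is Q–S with squared distance 196. The circle on this segment as diameter has centre (4, -1) and r² = 196/4 = 49.
Check P: distance² to centre = 17 ≤ 49, so it lies inside.
All remaining points lie in this disk, and no smaller disk contains both endpoints, so this is the minimum enclosing circle.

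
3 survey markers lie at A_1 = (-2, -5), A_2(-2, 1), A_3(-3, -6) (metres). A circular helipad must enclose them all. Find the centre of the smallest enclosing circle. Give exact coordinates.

(-2.5, -2.5)

Side lengths²: A_1A_2² = 36, A_1A_3² = 2, A_2A_3² = 50.
Since A_2A_3² = 50 ≥ 36 + 2 = 38, the angle opposite A_2A_3 is not acute, so the smallest enclosing circle has A_2A_3 as diameter.
Centre = midpoint of A_2A_3 = (-2.5, -2.5), r² = 50/4 = 12.5.
Centre = (-2.5, -2.5).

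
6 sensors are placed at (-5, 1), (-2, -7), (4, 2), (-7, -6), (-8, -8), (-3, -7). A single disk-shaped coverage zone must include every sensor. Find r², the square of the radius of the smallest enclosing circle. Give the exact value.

61

A smallest enclosing disk is always determined by at most three of the input points on its boundary.
The farthest pair is (4, 2)–(-8, -8) with squared distance 244. The circle on this segment as diameter has centre (-2, -3) and r² = 244/4 = 61.
Check (-5, 1): distance² to centre = 25 ≤ 61, so it lies inside.
All remaining points lie in this disk, and no smaller disk contains both endpoints, so this is the minimum enclosing circle.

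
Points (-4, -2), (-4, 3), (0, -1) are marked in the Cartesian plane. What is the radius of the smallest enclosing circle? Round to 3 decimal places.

2.915

Call the three points A, B, C in the order given.
Side lengths²: AB² = 25, AC² = 17, BC² = 32.
Since BC² = 32 < 25 + 17 = 42, the triangle is acute, so the smallest enclosing circle is the circumcircle.
Circumcentre = (-2.5, 0.5), r² = 8.5.
r = √(8.5) ≈ 2.915.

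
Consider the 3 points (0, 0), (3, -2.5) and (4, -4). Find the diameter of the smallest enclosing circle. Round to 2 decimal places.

5.66

Call the three points A, B, C in the order given.
Side lengths²: AB² = 15.25, AC² = 32, BC² = 3.25.
Since AC² = 32 ≥ 15.25 + 3.25 = 18.5, the angle opposite AC is not acute, so the smallest enclosing circle has AC as diameter.
Centre = midpoint of AC = (2, -2), r² = 32/4 = 8.
Diameter = 2r = 2√8 ≈ 5.66.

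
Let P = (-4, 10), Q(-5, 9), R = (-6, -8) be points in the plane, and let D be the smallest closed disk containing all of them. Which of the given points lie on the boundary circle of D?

P, R

Side lengths²: PQ² = 2, PR² = 328, QR² = 290.
Since PR² = 328 ≥ 290 + 2 = 292, the angle opposite PR is not acute, so the smallest enclosing circle has PR as diameter.
Centre = midpoint of PR = (-5, 1), r² = 328/4 = 82.
The points at distance exactly r from the centre are P, R — 2 points.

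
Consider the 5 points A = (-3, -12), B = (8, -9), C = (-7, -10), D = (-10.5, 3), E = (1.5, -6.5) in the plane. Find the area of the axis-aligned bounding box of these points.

277.5

x ranges over [-10.5, 8], width 18.5.
y ranges over [-12, 3], height 15.
Area = 18.5 × 15 = 277.5.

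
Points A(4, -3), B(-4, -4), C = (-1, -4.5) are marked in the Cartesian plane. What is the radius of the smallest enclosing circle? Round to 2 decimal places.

Side lengths²: AB² = 65, AC² = 27.25, BC² = 9.25.
Since AB² = 65 ≥ 27.25 + 9.25 = 36.5, the angle opposite AB is not acute, so the smallest enclosing circle has AB as diameter.
Centre = midpoint of AB = (0, -3.5), r² = 65/4 = 16.25.
r = √(16.25) ≈ 4.03.

4.03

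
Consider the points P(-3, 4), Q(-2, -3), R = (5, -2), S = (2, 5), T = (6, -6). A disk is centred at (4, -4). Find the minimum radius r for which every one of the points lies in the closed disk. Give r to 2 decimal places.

10.63

The required radius is the distance from (4, -4) to the farthest point.
Squared distances: 113, 37, 5, 85, 8.
Maximum is 113, attained at P.
r = √113 ≈ 10.63.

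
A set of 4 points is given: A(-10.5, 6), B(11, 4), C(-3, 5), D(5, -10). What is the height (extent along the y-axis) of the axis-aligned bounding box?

max y = 6, min y = -10, so height = 16.

16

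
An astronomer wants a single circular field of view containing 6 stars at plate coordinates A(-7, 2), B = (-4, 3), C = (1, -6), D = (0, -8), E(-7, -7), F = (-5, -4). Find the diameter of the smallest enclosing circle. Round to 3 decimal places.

12.207

The minimum enclosing circle of a finite set is fixed by two of the points (as a diameter) or three (as a circumcircle).
The farthest pair is A–D with squared distance 149. The circle on this segment as diameter has centre (-3.5, -3) and r² = 149/4 = 37.25.
Check B: distance² to centre = 36.25 ≤ 37.25, so it lies inside.
All remaining points lie in this disk, and no smaller disk contains both endpoints, so this is the minimum enclosing circle.
Diameter = 2r = 2√(37.25) ≈ 12.207.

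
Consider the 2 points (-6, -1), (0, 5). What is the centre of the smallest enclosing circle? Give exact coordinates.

The smallest circle enclosing two points has them as diameter endpoints.
Centre = midpoint = (-3, 2); r² = |(-6, -1)−(0, 5)|²/4 = 72/4 = 18.
Centre = (-3, 2).

(-3, 2)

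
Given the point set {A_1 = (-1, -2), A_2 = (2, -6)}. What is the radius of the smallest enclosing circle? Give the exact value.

2.5

The smallest circle enclosing two points has them as diameter endpoints.
Centre = midpoint = (0.5, -4); r² = |A_1A_2|²/4 = 25/4 = 6.25.
r = √(6.25) = 2.5.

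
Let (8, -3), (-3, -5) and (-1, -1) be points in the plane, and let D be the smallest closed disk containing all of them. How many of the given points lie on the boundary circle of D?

Call the three points A, B, C in the order given.
Side lengths²: AB² = 125, AC² = 85, BC² = 20.
Since AB² = 125 ≥ 85 + 20 = 105, the angle opposite AB is not acute, so the smallest enclosing circle has AB as diameter.
Centre = midpoint of AB = (2.5, -4), r² = 125/4 = 31.25.
The points at distance exactly r from the centre are (8, -3), (-3, -5) — 2 points.

2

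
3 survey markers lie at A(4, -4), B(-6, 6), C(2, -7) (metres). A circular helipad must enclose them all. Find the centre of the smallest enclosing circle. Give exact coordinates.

Side lengths²: AB² = 200, AC² = 13, BC² = 233.
Since BC² = 233 ≥ 200 + 13 = 213, the angle opposite BC is not acute, so the smallest enclosing circle has BC as diameter.
Centre = midpoint of BC = (-2, -0.5), r² = 233/4 = 58.25.
Centre = (-2, -0.5).

(-2, -0.5)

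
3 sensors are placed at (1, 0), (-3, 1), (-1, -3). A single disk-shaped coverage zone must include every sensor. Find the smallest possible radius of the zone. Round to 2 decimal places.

Call the three points A, B, C in the order given.
Side lengths²: AB² = 17, AC² = 13, BC² = 20.
Since BC² = 20 < 17 + 13 = 30, the triangle is acute, so the smallest enclosing circle is the circumcircle.
Circumcentre = (-9/7, -9/14), r² = 1105/196.
r = √(1105/196) ≈ 2.37.

2.37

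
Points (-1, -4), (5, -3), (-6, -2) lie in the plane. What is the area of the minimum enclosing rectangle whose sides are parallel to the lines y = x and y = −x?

In coordinates u = x + y, v = x − y the rectangle is axis-aligned; the map (x,y)→(u,v) scales areas by 2.
u-values: -5, 2, -8; range = 2 − (-8) = 10.
v-values: 3, 8, -4; range = 8 − (-4) = 12.
Area = (10 × 12) / 2 = 60.

60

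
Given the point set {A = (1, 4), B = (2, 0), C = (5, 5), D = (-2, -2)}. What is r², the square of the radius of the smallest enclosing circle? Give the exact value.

By Welzl's lemma the MEC is supported by two points (diametrically opposite) or three points (on a circumcircle).
The farthest pair is C–D with squared distance 98. The circle on this segment as diameter has centre (1.5, 1.5) and r² = 98/4 = 24.5.
Check A: distance² to centre = 6.5 ≤ 24.5, so it lies inside.
All remaining points lie in this disk, and no smaller disk contains both endpoints, so this is the minimum enclosing circle.

24.5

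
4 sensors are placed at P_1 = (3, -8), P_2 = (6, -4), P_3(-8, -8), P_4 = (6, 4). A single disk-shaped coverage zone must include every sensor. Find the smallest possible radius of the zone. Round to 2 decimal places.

9.22

By Welzl's lemma the MEC is supported by two points (diametrically opposite) or three points (on a circumcircle).
The farthest pair is P_3–P_4 with squared distance 340. The circle on this segment as diameter has centre (-1, -2) and r² = 340/4 = 85.
Check P_1: distance² to centre = 52 ≤ 85, so it lies inside.
All remaining points lie in this disk, and no smaller disk contains both endpoints, so this is the minimum enclosing circle.
r = √85 ≈ 9.22.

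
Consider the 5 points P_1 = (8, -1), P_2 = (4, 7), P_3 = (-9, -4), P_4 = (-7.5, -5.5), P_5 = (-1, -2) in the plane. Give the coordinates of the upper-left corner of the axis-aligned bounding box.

(-9, 7)

x-range [-9, 8], y-range [-5.5, 7].
The upper-left corner is (-9, 7).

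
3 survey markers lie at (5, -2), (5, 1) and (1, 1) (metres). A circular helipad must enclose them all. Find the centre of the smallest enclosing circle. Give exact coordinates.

Call the three points A, B, C in the order given.
Side lengths²: AB² = 9, AC² = 25, BC² = 16.
Since AC² = 25 ≥ 16 + 9 = 25, the angle opposite AC is not acute, so the smallest enclosing circle has AC as diameter.
Centre = midpoint of AC = (3, -0.5), r² = 25/4 = 6.25.
Centre = (3, -0.5).

(3, -0.5)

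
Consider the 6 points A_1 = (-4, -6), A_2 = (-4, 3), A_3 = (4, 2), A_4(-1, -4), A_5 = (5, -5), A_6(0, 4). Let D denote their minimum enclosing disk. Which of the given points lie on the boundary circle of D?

The minimum enclosing circle is determined by three boundary points: A_1, A_2, A_5.
Their circumcentre is (1/18, -1.5) with r² = 5945/162.
The farthest remaining point A_6 is at distance² 4901/162 ≤ 5945/162.
The points at distance exactly r from the centre are A_1, A_2, A_5 — 3 points.

A_1, A_2, A_5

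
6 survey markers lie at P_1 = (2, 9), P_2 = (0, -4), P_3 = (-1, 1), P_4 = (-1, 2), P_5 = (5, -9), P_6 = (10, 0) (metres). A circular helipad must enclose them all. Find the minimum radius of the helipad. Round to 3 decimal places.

9.124

A smallest enclosing disk is always determined by at most three of the input points on its boundary.
The farthest pair is P_1–P_5 with squared distance 333. The circle on this segment as diameter has centre (3.5, 0) and r² = 333/4 = 83.25.
Check P_2: distance² to centre = 28.25 ≤ 83.25, so it lies inside.
All remaining points lie in this disk, and no smaller disk contains both endpoints, so this is the minimum enclosing circle.
r = √(83.25) ≈ 9.124.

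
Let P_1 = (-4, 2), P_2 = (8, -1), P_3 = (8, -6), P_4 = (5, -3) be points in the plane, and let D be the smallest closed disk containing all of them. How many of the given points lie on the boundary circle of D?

2

By Welzl's lemma the MEC is supported by two points (diametrically opposite) or three points (on a circumcircle).
The farthest pair is P_1–P_3 with squared distance 208. The circle on this segment as diameter has centre (2, -2) and r² = 208/4 = 52.
Check P_2: distance² to centre = 37 ≤ 52, so it lies inside.
All remaining points lie in this disk, and no smaller disk contains both endpoints, so this is the minimum enclosing circle.
The points at distance exactly r from the centre are P_1, P_3 — 2 points.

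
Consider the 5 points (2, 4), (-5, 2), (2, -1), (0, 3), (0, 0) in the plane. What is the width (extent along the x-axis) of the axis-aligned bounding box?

7

max x = 2, min x = -5, so width = 7.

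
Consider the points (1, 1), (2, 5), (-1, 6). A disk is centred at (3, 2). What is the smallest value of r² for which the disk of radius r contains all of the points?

32

The required radius is the distance from (3, 2) to the farthest point.
Squared distances: 5, 10, 32.
Maximum is 32, attained at (-1, 6).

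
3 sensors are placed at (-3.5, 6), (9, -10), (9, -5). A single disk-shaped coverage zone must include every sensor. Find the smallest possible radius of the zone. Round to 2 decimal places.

10.15

Call the three points A, B, C in the order given.
Side lengths²: AB² = 412.25, AC² = 277.25, BC² = 25.
Since AB² = 412.25 ≥ 277.25 + 25 = 302.25, the angle opposite AB is not acute, so the smallest enclosing circle has AB as diameter.
Centre = midpoint of AB = (2.75, -2), r² = 412.25/4 = 103.0625.
r = √(103.0625) ≈ 10.15.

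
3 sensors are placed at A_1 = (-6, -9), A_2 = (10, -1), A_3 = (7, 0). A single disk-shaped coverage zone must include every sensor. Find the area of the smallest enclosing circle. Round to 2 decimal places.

251.33

Side lengths²: A_1A_2² = 320, A_1A_3² = 250, A_2A_3² = 10.
Since A_1A_2² = 320 ≥ 250 + 10 = 260, the angle opposite A_1A_2 is not acute, so the smallest enclosing circle has A_1A_2 as diameter.
Centre = midpoint of A_1A_2 = (2, -5), r² = 320/4 = 80.
Area = π·r² = π·80 ≈ 251.33.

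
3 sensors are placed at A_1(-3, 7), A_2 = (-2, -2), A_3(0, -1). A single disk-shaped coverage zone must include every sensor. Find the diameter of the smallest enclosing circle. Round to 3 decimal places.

9.055

Side lengths²: A_1A_2² = 82, A_1A_3² = 73, A_2A_3² = 5.
Since A_1A_2² = 82 ≥ 73 + 5 = 78, the angle opposite A_1A_2 is not acute, so the smallest enclosing circle has A_1A_2 as diameter.
Centre = midpoint of A_1A_2 = (-2.5, 2.5), r² = 82/4 = 20.5.
Diameter = 2r = 2√(20.5) ≈ 9.055.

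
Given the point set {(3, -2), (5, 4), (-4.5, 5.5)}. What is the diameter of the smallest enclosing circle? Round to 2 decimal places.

10.75

Call the three points A, B, C in the order given.
Side lengths²: AB² = 40, AC² = 112.5, BC² = 92.5.
Since AC² = 112.5 < 92.5 + 40 = 132.5, the triangle is acute, so the smallest enclosing circle is the circumcircle.
Circumcentre = (-0.125, 2.375), r² = 28.90625.
Diameter = 2r = 2√(28.90625) ≈ 10.75.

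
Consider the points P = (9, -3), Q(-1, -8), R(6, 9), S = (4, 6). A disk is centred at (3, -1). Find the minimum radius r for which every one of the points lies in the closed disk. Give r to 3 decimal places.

10.440

The required radius is the distance from (3, -1) to the farthest point.
Squared distances: 40, 65, 109, 50.
Maximum is 109, attained at R.
r = √109 ≈ 10.440.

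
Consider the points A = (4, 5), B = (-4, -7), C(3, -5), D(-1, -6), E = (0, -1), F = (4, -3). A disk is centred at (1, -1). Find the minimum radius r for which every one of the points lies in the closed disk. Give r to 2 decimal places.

7.81

The required radius is the distance from (1, -1) to the farthest point.
Squared distances: 45, 61, 20, 29, 1, 13.
Maximum is 61, attained at B.
r = √61 ≈ 7.81.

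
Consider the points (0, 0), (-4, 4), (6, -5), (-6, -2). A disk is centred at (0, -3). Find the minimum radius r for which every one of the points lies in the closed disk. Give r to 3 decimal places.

The required radius is the distance from (0, -3) to the farthest point.
Squared distances: 9, 65, 40, 37.
Maximum is 65, attained at (-4, 4).
r = √65 ≈ 8.062.

8.062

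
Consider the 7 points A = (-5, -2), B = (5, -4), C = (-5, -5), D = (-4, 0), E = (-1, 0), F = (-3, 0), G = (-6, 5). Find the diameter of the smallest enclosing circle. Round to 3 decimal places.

The minimum enclosing circle of a finite set is fixed by two of the points (as a diameter) or three (as a circumcircle).
The farthest pair is B–G with squared distance 202. The circle on this segment as diameter has centre (-0.5, 0.5) and r² = 202/4 = 50.5.
Check A: distance² to centre = 26.5 ≤ 50.5, so it lies inside.
All remaining points lie in this disk, and no smaller disk contains both endpoints, so this is the minimum enclosing circle.
Diameter = 2r = 2√(50.5) ≈ 14.213.

14.213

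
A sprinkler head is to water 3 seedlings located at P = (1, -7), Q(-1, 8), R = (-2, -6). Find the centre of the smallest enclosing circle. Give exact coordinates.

Side lengths²: PQ² = 229, PR² = 10, QR² = 197.
Since PQ² = 229 ≥ 197 + 10 = 207, the angle opposite PQ is not acute, so the smallest enclosing circle has PQ as diameter.
Centre = midpoint of PQ = (0, 0.5), r² = 229/4 = 57.25.
Centre = (0, 0.5).

(0, 0.5)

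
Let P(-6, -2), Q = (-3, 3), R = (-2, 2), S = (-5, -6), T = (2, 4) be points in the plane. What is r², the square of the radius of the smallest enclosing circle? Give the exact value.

37.25

The farthest pair is S–T with squared distance 149. The circle on this segment as diameter has centre (-1.5, -1) and r² = 149/4 = 37.25.
Check P: distance² to centre = 21.25 ≤ 37.25, so it lies inside.
All remaining points lie in this disk, and no smaller disk contains both endpoints, so this is the minimum enclosing circle.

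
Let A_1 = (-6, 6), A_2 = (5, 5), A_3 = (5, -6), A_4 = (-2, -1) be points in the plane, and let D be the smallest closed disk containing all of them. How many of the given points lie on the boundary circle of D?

A smallest enclosing disk is always determined by at most three of the input points on its boundary.
The farthest pair is A_1–A_3 with squared distance 265. The circle on this segment as diameter has centre (-0.5, 0) and r² = 265/4 = 66.25.
Check A_2: distance² to centre = 55.25 ≤ 66.25, so it lies inside.
All remaining points lie in this disk, and no smaller disk contains both endpoints, so this is the minimum enclosing circle.
The points at distance exactly r from the centre are A_1, A_3 — 2 points.

2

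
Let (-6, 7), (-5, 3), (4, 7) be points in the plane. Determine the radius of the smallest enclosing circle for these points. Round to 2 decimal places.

Call the three points A, B, C in the order given.
Side lengths²: AB² = 17, AC² = 100, BC² = 97.
Since AC² = 100 < 97 + 17 = 114, the triangle is acute, so the smallest enclosing circle is the circumcircle.
Circumcentre = (-1, 6.125), r² = 25.765625.
r = √(25.765625) ≈ 5.08.

5.08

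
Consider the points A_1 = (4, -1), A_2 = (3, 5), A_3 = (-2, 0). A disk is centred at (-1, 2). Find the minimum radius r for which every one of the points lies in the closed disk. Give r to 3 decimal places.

The required radius is the distance from (-1, 2) to the farthest point.
Squared distances: 34, 25, 5.
Maximum is 34, attained at A_1.
r = √34 ≈ 5.831.

5.831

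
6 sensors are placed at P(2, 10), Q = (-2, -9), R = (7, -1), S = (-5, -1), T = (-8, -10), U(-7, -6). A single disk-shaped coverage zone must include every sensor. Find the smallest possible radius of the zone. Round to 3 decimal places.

11.180

The farthest pair is P–T with squared distance 500. The circle on this segment as diameter has centre (-3, 0) and r² = 500/4 = 125.
Check Q: distance² to centre = 82 ≤ 125, so it lies inside.
All remaining points lie in this disk, and no smaller disk contains both endpoints, so this is the minimum enclosing circle.
r = √125 ≈ 11.180.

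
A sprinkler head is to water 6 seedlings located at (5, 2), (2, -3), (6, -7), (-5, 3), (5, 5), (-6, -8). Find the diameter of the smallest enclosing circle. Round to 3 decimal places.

By Welzl's lemma the MEC is supported by two points (diametrically opposite) or three points (on a circumcircle).
The farthest pair is (5, 5)–(-6, -8) with squared distance 290. The circle on this segment as diameter has centre (-0.5, -1.5) and r² = 290/4 = 72.5.
Check (5, 2): distance² to centre = 42.5 ≤ 72.5, so it lies inside.
All remaining points lie in this disk, and no smaller disk contains both endpoints, so this is the minimum enclosing circle.
Diameter = 2r = 2√(72.5) ≈ 17.029.

17.029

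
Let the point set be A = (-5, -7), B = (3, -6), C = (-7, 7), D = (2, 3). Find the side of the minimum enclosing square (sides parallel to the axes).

14

The bounding box has width 10 and height 14.
An axis-aligned square enclosing the set must have side ≥ max(width, height).
So the minimum side is max(10, 14) = 14.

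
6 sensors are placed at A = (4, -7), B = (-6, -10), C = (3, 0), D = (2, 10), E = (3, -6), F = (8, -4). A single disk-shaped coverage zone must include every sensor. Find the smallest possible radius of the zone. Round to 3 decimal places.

10.770

The farthest pair is B–D with squared distance 464. The circle on this segment as diameter has centre (-2, 0) and r² = 464/4 = 116.
Check A: distance² to centre = 85 ≤ 116, so it lies inside.
All remaining points lie in this disk, and no smaller disk contains both endpoints, so this is the minimum enclosing circle.
r = √116 ≈ 10.770.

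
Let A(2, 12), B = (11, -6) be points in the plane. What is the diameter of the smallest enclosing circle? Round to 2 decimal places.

20.12

The smallest circle enclosing two points has them as diameter endpoints.
Centre = midpoint = (6.5, 3); r² = |AB|²/4 = 405/4 = 101.25.
Diameter = 2r = 2√(101.25) ≈ 20.12.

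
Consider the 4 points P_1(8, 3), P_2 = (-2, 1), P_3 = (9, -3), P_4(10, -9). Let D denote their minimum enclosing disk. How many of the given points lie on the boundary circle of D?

The minimum enclosing circle is determined by three boundary points: P_1, P_2, P_4.
Their circumcentre is (129/31, -118/31) with r² = 58682/961.
The farthest remaining point P_3 is at distance² 23125/961 ≤ 58682/961.
The points at distance exactly r from the centre are P_1, P_2, P_4 — 3 points.

3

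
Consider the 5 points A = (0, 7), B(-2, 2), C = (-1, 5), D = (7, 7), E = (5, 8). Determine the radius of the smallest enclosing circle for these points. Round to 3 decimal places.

The farthest pair is B–D with squared distance 106. The circle on this segment as diameter has centre (2.5, 4.5) and r² = 106/4 = 26.5.
Check A: distance² to centre = 12.5 ≤ 26.5, so it lies inside.
All remaining points lie in this disk, and no smaller disk contains both endpoints, so this is the minimum enclosing circle.
r = √(26.5) ≈ 5.148.

5.148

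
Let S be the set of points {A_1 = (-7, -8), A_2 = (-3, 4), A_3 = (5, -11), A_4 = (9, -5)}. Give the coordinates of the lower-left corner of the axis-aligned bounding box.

(-7, -11)

x-range [-7, 9], y-range [-11, 4].
The lower-left corner is (-7, -11).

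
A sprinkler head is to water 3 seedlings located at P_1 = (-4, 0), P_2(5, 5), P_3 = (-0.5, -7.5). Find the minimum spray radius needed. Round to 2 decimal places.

6.83

Side lengths²: P_1P_2² = 106, P_1P_3² = 68.5, P_2P_3² = 186.5.
Since P_2P_3² = 186.5 ≥ 106 + 68.5 = 174.5, the angle opposite P_2P_3 is not acute, so the smallest enclosing circle has P_2P_3 as diameter.
Centre = midpoint of P_2P_3 = (2.25, -1.25), r² = 186.5/4 = 46.625.
r = √(46.625) ≈ 6.83.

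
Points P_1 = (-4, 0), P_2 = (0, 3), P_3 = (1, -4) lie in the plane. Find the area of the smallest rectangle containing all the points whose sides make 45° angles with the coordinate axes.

In coordinates u = x + y, v = x − y the rectangle is axis-aligned; the map (x,y)→(u,v) scales areas by 2.
u-values: -4, 3, -3; range = 3 − (-4) = 7.
v-values: -4, -3, 5; range = 5 − (-4) = 9.
Area = (7 × 9) / 2 = 31.5.

31.5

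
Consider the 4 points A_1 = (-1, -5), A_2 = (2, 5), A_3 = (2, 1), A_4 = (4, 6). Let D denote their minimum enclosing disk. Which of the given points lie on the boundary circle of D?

By Welzl's lemma the MEC is supported by two points (diametrically opposite) or three points (on a circumcircle).
The farthest pair is A_1–A_4 with squared distance 146. The circle on this segment as diameter has centre (1.5, 0.5) and r² = 146/4 = 36.5.
Check A_2: distance² to centre = 20.5 ≤ 36.5, so it lies inside.
All remaining points lie in this disk, and no smaller disk contains both endpoints, so this is the minimum enclosing circle.
The points at distance exactly r from the centre are A_1, A_4 — 2 points.

A_1, A_4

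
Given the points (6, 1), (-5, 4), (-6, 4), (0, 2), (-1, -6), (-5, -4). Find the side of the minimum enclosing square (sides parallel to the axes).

The bounding box has width 12 and height 10.
An axis-aligned square enclosing the set must have side ≥ max(width, height).
So the minimum side is max(12, 10) = 12.

12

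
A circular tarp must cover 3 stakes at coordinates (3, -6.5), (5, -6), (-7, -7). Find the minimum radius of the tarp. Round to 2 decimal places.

Call the three points A, B, C in the order given.
Side lengths²: AB² = 4.25, AC² = 100.25, BC² = 145.
Since BC² = 145 ≥ 100.25 + 4.25 = 104.5, the angle opposite BC is not acute, so the smallest enclosing circle has BC as diameter.
Centre = midpoint of BC = (-1, -6.5), r² = 145/4 = 36.25.
r = √(36.25) ≈ 6.02.

6.02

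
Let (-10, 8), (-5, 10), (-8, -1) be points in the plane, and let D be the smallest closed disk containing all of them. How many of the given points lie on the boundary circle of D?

Call the three points A, B, C in the order given.
Side lengths²: AB² = 29, AC² = 85, BC² = 130.
Since BC² = 130 ≥ 85 + 29 = 114, the angle opposite BC is not acute, so the smallest enclosing circle has BC as diameter.
Centre = midpoint of BC = (-6.5, 4.5), r² = 130/4 = 32.5.
The points at distance exactly r from the centre are (-5, 10), (-8, -1) — 2 points.

2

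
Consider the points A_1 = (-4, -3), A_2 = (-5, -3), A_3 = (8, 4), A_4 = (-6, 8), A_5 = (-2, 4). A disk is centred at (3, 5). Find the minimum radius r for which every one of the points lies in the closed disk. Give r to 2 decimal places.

The required radius is the distance from (3, 5) to the farthest point.
Squared distances: 113, 128, 26, 90, 26.
Maximum is 128, attained at A_2.
r = √128 ≈ 11.31.

11.31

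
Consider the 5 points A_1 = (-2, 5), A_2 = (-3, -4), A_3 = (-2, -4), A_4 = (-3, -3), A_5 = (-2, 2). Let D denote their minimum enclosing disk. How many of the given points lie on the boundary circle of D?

A smallest enclosing disk is always determined by at most three of the input points on its boundary.
The farthest pair is A_1–A_2 with squared distance 82. The circle on this segment as diameter has centre (-2.5, 0.5) and r² = 82/4 = 20.5.
Check A_3: distance² to centre = 20.5 ≤ 20.5, so it lies inside.
All remaining points lie in this disk, and no smaller disk contains both endpoints, so this is the minimum enclosing circle.
The points at distance exactly r from the centre are A_1, A_2, A_3 — 3 points.

3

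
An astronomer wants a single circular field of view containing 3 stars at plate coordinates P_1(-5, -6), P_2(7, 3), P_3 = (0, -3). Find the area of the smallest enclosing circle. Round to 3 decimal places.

176.715

Side lengths²: P_1P_2² = 225, P_1P_3² = 34, P_2P_3² = 85.
Since P_1P_2² = 225 ≥ 85 + 34 = 119, the angle opposite P_1P_2 is not acute, so the smallest enclosing circle has P_1P_2 as diameter.
Centre = midpoint of P_1P_2 = (1, -1.5), r² = 225/4 = 56.25.
Area = π·r² = π·56.25 ≈ 176.715.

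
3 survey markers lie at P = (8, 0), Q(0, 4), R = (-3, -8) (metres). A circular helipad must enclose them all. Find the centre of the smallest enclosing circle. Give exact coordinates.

Side lengths²: PQ² = 80, PR² = 185, QR² = 153.
Since PR² = 185 < 153 + 80 = 233, the triangle is acute, so the smallest enclosing circle is the circumcircle.
Circumcentre = (29/18, -25/9), r² = 15725/324.
Centre = (29/18, -25/9).

(29/18, -25/9)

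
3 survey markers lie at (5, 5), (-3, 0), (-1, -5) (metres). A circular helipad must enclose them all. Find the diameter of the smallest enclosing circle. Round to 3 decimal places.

11.662

Call the three points A, B, C in the order given.
Side lengths²: AB² = 89, AC² = 136, BC² = 29.
Since AC² = 136 ≥ 89 + 29 = 118, the angle opposite AC is not acute, so the smallest enclosing circle has AC as diameter.
Centre = midpoint of AC = (2, 0), r² = 136/4 = 34.
Diameter = 2r = 2√34 ≈ 11.662.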